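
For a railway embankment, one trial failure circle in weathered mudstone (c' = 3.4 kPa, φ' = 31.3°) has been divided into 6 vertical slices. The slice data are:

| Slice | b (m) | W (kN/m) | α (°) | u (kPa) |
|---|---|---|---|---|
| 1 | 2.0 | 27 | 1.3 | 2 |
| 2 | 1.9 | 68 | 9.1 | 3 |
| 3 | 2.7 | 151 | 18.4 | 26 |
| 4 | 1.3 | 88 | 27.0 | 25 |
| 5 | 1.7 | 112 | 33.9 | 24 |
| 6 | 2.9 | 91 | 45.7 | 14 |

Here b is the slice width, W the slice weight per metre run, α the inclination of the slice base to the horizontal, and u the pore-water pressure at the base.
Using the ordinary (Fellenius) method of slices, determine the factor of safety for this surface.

FS = 0.87

Ordinary method of slices: FS = Σ[c'·Δl_i + (W_i cosα_i − u_i·Δl_i)·tanφ'] / Σ W_i sinα_i, with Δl_i = b_i / cosα_i.
Slice 1: Δl = 2.0/cos1.3° = 2.001 m; N'_1 = 27·cos1.3° − 2·2.001 = 23.0; c'Δl = 6.80; W sinα = 0.6
Slice 2: Δl = 1.9/cos9.1° = 1.924 m; N'_2 = 68·cos9.1° − 3·1.924 = 61.4; c'Δl = 6.54; W sinα = 10.8
Slice 3: Δl = 2.7/cos18.4° = 2.845 m; N'_3 = 151·cos18.4° − 26·2.845 = 69.3; c'Δl = 9.67; W sinα = 47.7
Slice 4: Δl = 1.3/cos27.0° = 1.459 m; N'_4 = 88·cos27.0° − 25·1.459 = 41.9; c'Δl = 4.96; W sinα = 40.0
Slice 5: Δl = 1.7/cos33.9° = 2.048 m; N'_5 = 112·cos33.9° − 24·2.048 = 43.8; c'Δl = 6.96; W sinα = 62.5
Slice 6: Δl = 2.9/cos45.7° = 4.152 m; N'_6 = 91·cos45.7° − 14·4.152 = 5.4; c'Δl = 14.12; W sinα = 65.1
Σc'Δl = 49.1 kN/m; ΣN' = 244.8 kN/m; ΣW sinα = 226.6 kN/m
Resisting = 49.1 + 244.8·tan31.3° = 49.1 + 148.9 = 197.9 kN/m
FS = 197.9 / 226.6 = 0.874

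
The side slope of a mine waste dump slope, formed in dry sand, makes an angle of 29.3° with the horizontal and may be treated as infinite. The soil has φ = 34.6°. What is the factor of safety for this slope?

For a dry cohesionless infinite slope the factor of safety is FS = tanφ / tanβ.
FS = tan34.6° / tan29.3° = 0.6899 / 0.5612 = 1.229

FS = 1.23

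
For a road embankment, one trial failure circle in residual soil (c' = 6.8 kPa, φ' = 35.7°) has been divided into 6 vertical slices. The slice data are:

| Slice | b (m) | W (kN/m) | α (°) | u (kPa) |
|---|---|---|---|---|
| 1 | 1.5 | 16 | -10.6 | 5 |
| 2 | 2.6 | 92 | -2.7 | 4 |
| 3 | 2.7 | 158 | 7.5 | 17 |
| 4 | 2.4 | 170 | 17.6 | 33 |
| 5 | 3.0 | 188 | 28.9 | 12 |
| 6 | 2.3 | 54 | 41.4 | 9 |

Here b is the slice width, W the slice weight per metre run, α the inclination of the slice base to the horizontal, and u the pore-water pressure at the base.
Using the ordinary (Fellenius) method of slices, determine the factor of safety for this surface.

Ordinary method of slices: FS = Σ[c'·Δl_i + (W_i cosα_i − u_i·Δl_i)·tanφ'] / Σ W_i sinα_i, with Δl_i = b_i / cosα_i.
Slice 1: Δl = 1.5/cos(-10.6°) = 1.526 m; N'_1 = 16·cos(-10.6°) − 5·1.526 = 8.1; c'Δl = 10.38; W sinα = -2.9
Slice 2: Δl = 2.6/cos(-2.7°) = 2.603 m; N'_2 = 92·cos(-2.7°) − 4·2.603 = 81.5; c'Δl = 17.70; W sinα = -4.3
Slice 3: Δl = 2.7/cos7.5° = 2.723 m; N'_3 = 158·cos7.5° − 17·2.723 = 110.4; c'Δl = 18.52; W sinα = 20.6
Slice 4: Δl = 2.4/cos17.6° = 2.518 m; N'_4 = 170·cos17.6° − 33·2.518 = 79.0; c'Δl = 17.12; W sinα = 51.4
Slice 5: Δl = 3.0/cos28.9° = 3.427 m; N'_5 = 188·cos28.9° − 12·3.427 = 123.5; c'Δl = 23.30; W sinα = 90.9
Slice 6: Δl = 2.3/cos41.4° = 3.066 m; N'_6 = 54·cos41.4° − 9·3.066 = 12.9; c'Δl = 20.85; W sinα = 35.7
Σc'Δl = 107.9 kN/m; ΣN' = 415.3 kN/m; ΣW sinα = 191.3 kN/m
Resisting = 107.9 + 415.3·tan35.7° = 107.9 + 298.4 = 406.3 kN/m
FS = 406.3 / 191.3 = 2.124

FS = 2.12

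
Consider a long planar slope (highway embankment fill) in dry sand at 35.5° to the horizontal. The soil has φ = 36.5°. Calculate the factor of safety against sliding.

For a dry cohesionless infinite slope the factor of safety is FS = tanφ / tanβ.
FS = tan36.5° / tan35.5° = 0.7400 / 0.7133 = 1.037

FS = 1.04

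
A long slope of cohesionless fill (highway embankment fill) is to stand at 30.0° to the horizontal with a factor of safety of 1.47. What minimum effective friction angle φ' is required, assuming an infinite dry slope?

φ' = 40.3°

FS = tanφ'/tanβ ⇒ tanφ' = FS · tanβ = 1.47 · tan30.0° = 0.8487
φ' = arctan(0.8487) = 40.32°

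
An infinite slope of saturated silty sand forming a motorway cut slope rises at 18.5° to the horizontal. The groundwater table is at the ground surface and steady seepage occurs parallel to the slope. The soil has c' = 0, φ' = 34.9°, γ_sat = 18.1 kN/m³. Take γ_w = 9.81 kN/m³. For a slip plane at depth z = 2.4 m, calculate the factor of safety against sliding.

FS = 0.95

With seepage parallel to the slope and the water table at the surface, the effective normal stress on the slip plane uses the buoyant unit weight γ' = γ_sat − γ_w while the driving shear stress uses γ_sat:
FS = [c' + γ' z cos²β tanφ'] / [γ_sat z sinβ cosβ]
(For c' = 0 this reduces to FS = (γ'/γ_sat)·tanφ'/tanβ.)
γ' = 18.1 − 9.81 = 8.29 kN/m³
Numerator = 0.0 + 8.29·2.4·cos²18.5°·tan34.9° = 0.0 + 8.29·2.4·0.8993·0.6976 = 12.482 kPa
Denominator = 18.1·2.4·sin18.5°·cos18.5° = 18.1·2.4·0.3173·0.9483 = 13.071 kPa
FS = 12.482 / 13.071 = 0.955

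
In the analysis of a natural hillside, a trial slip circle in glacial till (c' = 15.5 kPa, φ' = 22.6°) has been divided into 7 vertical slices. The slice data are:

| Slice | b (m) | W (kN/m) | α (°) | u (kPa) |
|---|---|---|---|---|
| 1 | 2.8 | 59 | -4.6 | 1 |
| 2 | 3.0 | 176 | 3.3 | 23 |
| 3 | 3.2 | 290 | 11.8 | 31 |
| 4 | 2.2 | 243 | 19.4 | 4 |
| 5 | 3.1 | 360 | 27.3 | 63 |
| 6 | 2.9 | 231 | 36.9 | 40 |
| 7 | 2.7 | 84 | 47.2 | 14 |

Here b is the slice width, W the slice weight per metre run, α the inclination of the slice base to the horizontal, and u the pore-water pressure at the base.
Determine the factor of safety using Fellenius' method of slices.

Ordinary method of slices: FS = Σ[c'·Δl_i + (W_i cosα_i − u_i·Δl_i)·tanφ'] / Σ W_i sinα_i, with Δl_i = b_i / cosα_i.
Slice 1: Δl = 2.8/cos(-4.6°) = 2.809 m; N'_1 = 59·cos(-4.6°) − 1·2.809 = 56.0; c'Δl = 43.54; W sinα = -4.7
Slice 2: Δl = 3.0/cos3.3° = 3.005 m; N'_2 = 176·cos3.3° − 23·3.005 = 106.6; c'Δl = 46.58; W sinα = 10.1
Slice 3: Δl = 3.2/cos11.8° = 3.269 m; N'_3 = 290·cos11.8° − 31·3.269 = 182.5; c'Δl = 50.67; W sinα = 59.3
Slice 4: Δl = 2.2/cos19.4° = 2.332 m; N'_4 = 243·cos19.4° − 4·2.332 = 219.9; c'Δl = 36.15; W sinα = 80.7
Slice 5: Δl = 3.1/cos27.3° = 3.489 m; N'_5 = 360·cos27.3° − 63·3.489 = 100.1; c'Δl = 54.07; W sinα = 165.1
Slice 6: Δl = 2.9/cos36.9° = 3.626 m; N'_6 = 231·cos36.9° − 40·3.626 = 39.7; c'Δl = 56.21; W sinα = 138.7
Slice 7: Δl = 2.7/cos47.2° = 3.974 m; N'_7 = 84·cos47.2° − 14·3.974 = 1.4; c'Δl = 61.59; W sinα = 61.6
Σc'Δl = 348.8 kN/m; ΣN' = 706.2 kN/m; ΣW sinα = 510.9 kN/m
Resisting = 348.8 + 706.2·tan22.6° = 348.8 + 294.0 = 642.8 kN/m
FS = 642.8 / 510.9 = 1.258

FS = 1.26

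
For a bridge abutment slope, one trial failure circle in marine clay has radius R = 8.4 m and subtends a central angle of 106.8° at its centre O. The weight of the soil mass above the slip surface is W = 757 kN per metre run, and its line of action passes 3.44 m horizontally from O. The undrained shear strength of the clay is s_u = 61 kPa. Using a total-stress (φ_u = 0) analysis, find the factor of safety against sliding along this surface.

FS = 3.08

Taking moments about the centre O, the resisting moment is provided by the undrained shear strength acting along the arc:
Arc length L_a = R·θ = 8.4·(106.8°·π/180) = 8.4·1.8640 = 15.66 m
M_R = s_u·L_a·R = 61·15.66·8.4 = 8023.0 kN·m/m
M_D = W·d = 757·3.44 = 2604.1 kN·m/m
FS = M_R / M_D = 8023.0 / 2604.1 = 3.081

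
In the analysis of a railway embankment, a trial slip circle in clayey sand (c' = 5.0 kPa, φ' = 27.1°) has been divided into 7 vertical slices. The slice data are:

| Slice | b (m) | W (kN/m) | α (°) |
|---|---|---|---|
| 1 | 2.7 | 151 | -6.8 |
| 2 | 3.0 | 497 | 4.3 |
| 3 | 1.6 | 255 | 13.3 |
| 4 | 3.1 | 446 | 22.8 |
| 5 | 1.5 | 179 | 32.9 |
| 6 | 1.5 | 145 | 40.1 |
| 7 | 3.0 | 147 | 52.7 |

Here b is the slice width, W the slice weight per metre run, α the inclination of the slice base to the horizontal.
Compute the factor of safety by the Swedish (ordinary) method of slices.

FS = 1.69

Ordinary method of slices: FS = Σ[c'·Δl_i + (W_i cosα_i)·tanφ'] / Σ W_i sinα_i, with Δl_i = b_i / cosα_i.
Slice 1: Δl = 2.7/cos(-6.8°) = 2.719 m; N'_1 = 151·cos(-6.8°) = 149.9; c'Δl = 13.60; W sinα = -17.9
Slice 2: Δl = 3.0/cos4.3° = 3.008 m; N'_2 = 497·cos4.3° = 495.6; c'Δl = 15.04; W sinα = 37.3
Slice 3: Δl = 1.6/cos13.3° = 1.644 m; N'_3 = 255·cos13.3° = 248.2; c'Δl = 8.22; W sinα = 58.7
Slice 4: Δl = 3.1/cos22.8° = 3.363 m; N'_4 = 446·cos22.8° = 411.2; c'Δl = 16.81; W sinα = 172.8
Slice 5: Δl = 1.5/cos32.9° = 1.787 m; N'_5 = 179·cos32.9° = 150.3; c'Δl = 8.93; W sinα = 97.2
Slice 6: Δl = 1.5/cos40.1° = 1.961 m; N'_6 = 145·cos40.1° = 110.9; c'Δl = 9.80; W sinα = 93.4
Slice 7: Δl = 3.0/cos52.7° = 4.951 m; N'_7 = 147·cos52.7° = 89.1; c'Δl = 24.75; W sinα = 116.9
Σc'Δl = 97.2 kN/m; ΣN' = 1655.1 kN/m; ΣW sinα = 558.4 kN/m
Resisting = 97.2 + 1655.1·tan27.1° = 97.2 + 847.0 = 944.1 kN/m
FS = 944.1 / 558.4 = 1.691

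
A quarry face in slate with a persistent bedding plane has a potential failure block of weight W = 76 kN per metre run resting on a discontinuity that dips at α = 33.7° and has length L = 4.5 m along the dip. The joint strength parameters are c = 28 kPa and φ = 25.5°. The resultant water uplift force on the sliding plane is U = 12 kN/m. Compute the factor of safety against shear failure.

Resolving the block weight along and normal to the plane and applying the Mohr–Coulomb strength on the joint:
N' = W cosα − U = 76·cos33.7° − 12 = 51.2 kN/m
Driving force T = W sinα = 76·sin33.7° = 42.2 kN/m
Resisting force R = c·L + N'·tanφ = 28·4.5 + 51.2·tan25.5° = 126.0 + 24.4 = 150.4 kN/m
FS = R / T = 150.4 / 42.2 = 3.567

FS = 3.57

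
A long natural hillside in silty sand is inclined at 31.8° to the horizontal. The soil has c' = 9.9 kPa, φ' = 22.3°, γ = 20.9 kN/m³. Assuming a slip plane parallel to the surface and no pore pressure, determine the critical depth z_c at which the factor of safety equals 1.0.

Setting FS = 1.00 in FS = [c' + γz cos²β tanφ'] / [γz sinβ cosβ] and solving for z:
z = c' / [γ cosβ (FS·sinβ − cosβ·tanφ')]
  = 9.9 / [20.9·cos31.8°·(1.00·sin31.8° − cos31.8°·tan22.3°)]
  = 9.9 / [20.9·0.8499·(1.00·0.5270 − 0.8499·0.4101)]
  = 9.9 / 3.1687 = 3.124 m

z_c = 3.12 m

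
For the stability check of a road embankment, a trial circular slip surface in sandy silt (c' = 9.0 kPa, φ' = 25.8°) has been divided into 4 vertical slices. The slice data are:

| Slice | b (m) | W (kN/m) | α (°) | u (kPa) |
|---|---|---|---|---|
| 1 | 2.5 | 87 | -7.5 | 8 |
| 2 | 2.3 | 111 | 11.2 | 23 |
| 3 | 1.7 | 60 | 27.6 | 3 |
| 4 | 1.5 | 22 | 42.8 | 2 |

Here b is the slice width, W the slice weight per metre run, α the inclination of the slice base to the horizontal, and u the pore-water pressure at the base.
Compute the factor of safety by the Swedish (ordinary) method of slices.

Ordinary method of slices: FS = Σ[c'·Δl_i + (W_i cosα_i − u_i·Δl_i)·tanφ'] / Σ W_i sinα_i, with Δl_i = b_i / cosα_i.
Slice 1: Δl = 2.5/cos(-7.5°) = 2.522 m; N'_1 = 87·cos(-7.5°) − 8·2.522 = 66.1; c'Δl = 22.69; W sinα = -11.4
Slice 2: Δl = 2.3/cos11.2° = 2.345 m; N'_2 = 111·cos11.2° − 23·2.345 = 55.0; c'Δl = 21.10; W sinα = 21.6
Slice 3: Δl = 1.7/cos27.6° = 1.918 m; N'_3 = 60·cos27.6° − 3·1.918 = 47.4; c'Δl = 17.26; W sinα = 27.8
Slice 4: Δl = 1.5/cos42.8° = 2.044 m; N'_4 = 22·cos42.8° − 2·2.044 = 12.1; c'Δl = 18.40; W sinα = 14.9
Σc'Δl = 79.5 kN/m; ΣN' = 180.5 kN/m; ΣW sinα = 52.9 kN/m
Resisting = 79.5 + 180.5·tan25.8° = 79.5 + 87.3 = 166.7 kN/m
FS = 166.7 / 52.9 = 3.149

FS = 3.15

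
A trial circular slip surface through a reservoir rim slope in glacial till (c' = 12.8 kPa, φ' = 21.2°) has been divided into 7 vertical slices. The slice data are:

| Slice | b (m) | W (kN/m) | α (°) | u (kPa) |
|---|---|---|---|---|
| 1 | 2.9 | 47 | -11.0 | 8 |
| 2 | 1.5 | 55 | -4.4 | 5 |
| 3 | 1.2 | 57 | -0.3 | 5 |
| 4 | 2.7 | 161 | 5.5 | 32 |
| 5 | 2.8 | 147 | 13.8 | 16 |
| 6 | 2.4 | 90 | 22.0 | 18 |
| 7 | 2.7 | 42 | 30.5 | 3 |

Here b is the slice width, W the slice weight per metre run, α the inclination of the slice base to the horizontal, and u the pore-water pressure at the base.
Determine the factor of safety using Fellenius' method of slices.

FS = 3.86

Ordinary method of slices: FS = Σ[c'·Δl_i + (W_i cosα_i − u_i·Δl_i)·tanφ'] / Σ W_i sinα_i, with Δl_i = b_i / cosα_i.
Slice 1: Δl = 2.9/cos(-11.0°) = 2.954 m; N'_1 = 47·cos(-11.0°) − 8·2.954 = 22.5; c'Δl = 37.81; W sinα = -9.0
Slice 2: Δl = 1.5/cos(-4.4°) = 1.504 m; N'_2 = 55·cos(-4.4°) − 5·1.504 = 47.3; c'Δl = 19.26; W sinα = -4.2
Slice 3: Δl = 1.2/cos(-0.3°) = 1.200 m; N'_3 = 57·cos(-0.3°) − 5·1.200 = 51.0; c'Δl = 15.36; W sinα = -0.3
Slice 4: Δl = 2.7/cos5.5° = 2.712 m; N'_4 = 161·cos5.5° − 32·2.712 = 73.5; c'Δl = 34.72; W sinα = 15.4
Slice 5: Δl = 2.8/cos13.8° = 2.883 m; N'_5 = 147·cos13.8° − 16·2.883 = 96.6; c'Δl = 36.91; W sinα = 35.1
Slice 6: Δl = 2.4/cos22.0° = 2.588 m; N'_6 = 90·cos22.0° − 18·2.588 = 36.9; c'Δl = 33.13; W sinα = 33.7
Slice 7: Δl = 2.7/cos30.5° = 3.134 m; N'_7 = 42·cos30.5° − 3·3.134 = 26.8; c'Δl = 40.11; W sinα = 21.3
Σc'Δl = 217.3 kN/m; ΣN' = 354.5 kN/m; ΣW sinα = 92.0 kN/m
Resisting = 217.3 + 354.5·tan21.2° = 217.3 + 137.5 = 354.8 kN/m
FS = 354.8 / 92.0 = 3.855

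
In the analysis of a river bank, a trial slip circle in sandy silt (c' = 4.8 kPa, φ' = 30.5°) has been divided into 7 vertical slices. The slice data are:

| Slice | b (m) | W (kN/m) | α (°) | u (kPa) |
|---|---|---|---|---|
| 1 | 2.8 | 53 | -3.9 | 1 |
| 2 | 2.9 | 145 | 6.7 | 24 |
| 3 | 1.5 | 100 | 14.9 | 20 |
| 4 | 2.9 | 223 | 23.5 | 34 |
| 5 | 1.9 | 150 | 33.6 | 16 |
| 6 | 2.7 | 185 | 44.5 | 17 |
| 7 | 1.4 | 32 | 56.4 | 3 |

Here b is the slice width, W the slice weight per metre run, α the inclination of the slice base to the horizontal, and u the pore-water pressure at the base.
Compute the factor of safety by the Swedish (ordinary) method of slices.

FS = 0.97

Ordinary method of slices: FS = Σ[c'·Δl_i + (W_i cosα_i − u_i·Δl_i)·tanφ'] / Σ W_i sinα_i, with Δl_i = b_i / cosα_i.
Slice 1: Δl = 2.8/cos(-3.9°) = 2.806 m; N'_1 = 53·cos(-3.9°) − 1·2.806 = 50.1; c'Δl = 13.47; W sinα = -3.6
Slice 2: Δl = 2.9/cos6.7° = 2.920 m; N'_2 = 145·cos6.7° − 24·2.920 = 73.9; c'Δl = 14.02; W sinα = 16.9
Slice 3: Δl = 1.5/cos14.9° = 1.552 m; N'_3 = 100·cos14.9° − 20·1.552 = 65.6; c'Δl = 7.45; W sinα = 25.7
Slice 4: Δl = 2.9/cos23.5° = 3.162 m; N'_4 = 223·cos23.5° − 34·3.162 = 97.0; c'Δl = 15.18; W sinα = 88.9
Slice 5: Δl = 1.9/cos33.6° = 2.281 m; N'_5 = 150·cos33.6° − 16·2.281 = 88.4; c'Δl = 10.95; W sinα = 83.0
Slice 6: Δl = 2.7/cos44.5° = 3.785 m; N'_6 = 185·cos44.5° − 17·3.785 = 67.6; c'Δl = 18.17; W sinα = 129.7
Slice 7: Δl = 1.4/cos56.4° = 2.530 m; N'_7 = 32·cos56.4° − 3·2.530 = 10.1; c'Δl = 12.14; W sinα = 26.7
Σc'Δl = 91.4 kN/m; ΣN' = 452.7 kN/m; ΣW sinα = 367.3 kN/m
Resisting = 91.4 + 452.7·tan30.5° = 91.4 + 266.7 = 358.1 kN/m
FS = 358.1 / 367.3 = 0.975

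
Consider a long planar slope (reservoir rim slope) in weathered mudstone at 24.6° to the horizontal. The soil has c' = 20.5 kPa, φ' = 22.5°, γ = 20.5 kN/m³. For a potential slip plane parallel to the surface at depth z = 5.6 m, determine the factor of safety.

For an infinite slope with a slip plane parallel to the surface (no pore pressure): FS = [c' + γz cos²β tanφ'] / [γz sinβ cosβ].
γz = 20.5·5.6 = 114.80 kN/m²
Numerator = 20.5 + 114.80·cos²24.6°·tan22.5° = 20.5 + 114.80·0.8267·0.4142 = 59.811 kPa
Denominator = 114.80·sin24.6°·cos24.6° = 114.80·0.4163·0.9092 = 43.452 kPa
FS = 59.811 / 43.452 = 1.377

FS = 1.38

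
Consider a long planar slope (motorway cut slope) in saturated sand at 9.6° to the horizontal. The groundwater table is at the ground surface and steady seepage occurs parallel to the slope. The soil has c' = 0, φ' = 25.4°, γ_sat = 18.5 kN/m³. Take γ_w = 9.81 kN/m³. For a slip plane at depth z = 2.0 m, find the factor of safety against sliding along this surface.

FS = 1.32

With seepage parallel to the slope and the water table at the surface, the effective normal stress on the slip plane uses the buoyant unit weight γ' = γ_sat − γ_w while the driving shear stress uses γ_sat:
FS = [c' + γ' z cos²β tanφ'] / [γ_sat z sinβ cosβ]
(For c' = 0 this reduces to FS = (γ'/γ_sat)·tanφ'/tanβ.)
γ' = 18.5 − 9.81 = 8.69 kN/m³
Numerator = 0.0 + 8.69·2.0·cos²9.6°·tan25.4° = 0.0 + 8.69·2.0·0.9722·0.4748 = 8.023 kPa
Denominator = 18.5·2.0·sin9.6°·cos9.6° = 18.5·2.0·0.1668·0.9860 = 6.084 kPa
FS = 8.023 / 6.084 = 1.319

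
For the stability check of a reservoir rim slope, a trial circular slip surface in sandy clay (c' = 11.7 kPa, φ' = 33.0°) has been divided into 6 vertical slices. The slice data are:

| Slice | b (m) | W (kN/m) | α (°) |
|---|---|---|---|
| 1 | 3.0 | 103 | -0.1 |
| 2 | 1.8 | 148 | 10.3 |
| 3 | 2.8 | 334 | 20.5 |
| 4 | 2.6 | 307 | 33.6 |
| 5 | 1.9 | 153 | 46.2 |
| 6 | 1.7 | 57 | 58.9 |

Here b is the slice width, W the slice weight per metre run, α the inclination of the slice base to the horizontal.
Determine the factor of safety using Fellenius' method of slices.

Ordinary method of slices: FS = Σ[c'·Δl_i + (W_i cosα_i)·tanφ'] / Σ W_i sinα_i, with Δl_i = b_i / cosα_i.
Slice 1: Δl = 3.0/cos(-0.1°) = 3.000 m; N'_1 = 103·cos(-0.1°) = 103.0; c'Δl = 35.10; W sinα = -0.2
Slice 2: Δl = 1.8/cos10.3° = 1.829 m; N'_2 = 148·cos10.3° = 145.6; c'Δl = 21.40; W sinα = 26.5
Slice 3: Δl = 2.8/cos20.5° = 2.989 m; N'_3 = 334·cos20.5° = 312.8; c'Δl = 34.97; W sinα = 117.0
Slice 4: Δl = 2.6/cos33.6° = 3.122 m; N'_4 = 307·cos33.6° = 255.7; c'Δl = 36.52; W sinα = 169.9
Slice 5: Δl = 1.9/cos46.2° = 2.745 m; N'_5 = 153·cos46.2° = 105.9; c'Δl = 32.12; W sinα = 110.4
Slice 6: Δl = 1.7/cos58.9° = 3.291 m; N'_6 = 57·cos58.9° = 29.4; c'Δl = 38.51; W sinα = 48.8
Σc'Δl = 198.6 kN/m; ΣN' = 952.5 kN/m; ΣW sinα = 472.4 kN/m
Resisting = 198.6 + 952.5·tan33.0° = 198.6 + 618.6 = 817.2 kN/m
FS = 817.2 / 472.4 = 1.730

FS = 1.73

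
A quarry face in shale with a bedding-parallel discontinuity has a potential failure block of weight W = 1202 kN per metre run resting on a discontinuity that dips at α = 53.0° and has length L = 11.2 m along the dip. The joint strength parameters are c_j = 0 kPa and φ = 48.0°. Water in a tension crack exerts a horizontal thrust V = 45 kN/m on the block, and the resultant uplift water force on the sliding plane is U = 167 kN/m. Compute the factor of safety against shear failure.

Resolving the block weight along and normal to the plane and applying the Mohr–Coulomb strength on the joint:
N' = W cosα − U − V sinα = 1202·cos53.0° − 167 − 45·sin53.0° = 520.4 kN/m
Driving force T = W sinα + V cosα = 1202·sin53.0° + 45·cos53.0° = 987.0 kN/m
Resisting force R = c_j·L + N'·tanφ = 0·11.2 + 520.4·tan48.0° = 0.0 + 578.0 = 578.0 kN/m
FS = R / T = 578.0 / 987.0 = 0.586

FS = 0.59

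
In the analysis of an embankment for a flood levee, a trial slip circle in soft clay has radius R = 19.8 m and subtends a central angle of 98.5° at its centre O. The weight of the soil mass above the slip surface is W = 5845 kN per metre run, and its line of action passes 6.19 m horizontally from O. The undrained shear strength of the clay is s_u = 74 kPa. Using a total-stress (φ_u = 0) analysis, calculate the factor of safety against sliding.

Taking moments about the centre O, the resisting moment is provided by the undrained shear strength acting along the arc:
Arc length L_a = R·θ = 19.8·(98.5°·π/180) = 19.8·1.7191 = 34.04 m
M_R = s_u·L_a·R = 74·34.04·19.8 = 49874.2 kN·m/m
M_D = W·d = 5845·6.19 = 36180.6 kN·m/m
FS = M_R / M_D = 49874.2 / 36180.6 = 1.378

FS = 1.38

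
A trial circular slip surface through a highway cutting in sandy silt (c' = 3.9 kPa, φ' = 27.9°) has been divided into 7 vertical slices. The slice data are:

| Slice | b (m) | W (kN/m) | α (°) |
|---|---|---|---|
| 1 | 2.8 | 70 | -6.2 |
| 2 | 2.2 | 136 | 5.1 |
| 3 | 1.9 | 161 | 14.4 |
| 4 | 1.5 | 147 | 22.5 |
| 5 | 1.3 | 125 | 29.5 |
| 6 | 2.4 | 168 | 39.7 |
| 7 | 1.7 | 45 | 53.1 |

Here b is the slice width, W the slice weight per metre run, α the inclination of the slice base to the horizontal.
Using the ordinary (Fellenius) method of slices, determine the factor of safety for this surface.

FS = 1.52

Ordinary method of slices: FS = Σ[c'·Δl_i + (W_i cosα_i)·tanφ'] / Σ W_i sinα_i, with Δl_i = b_i / cosα_i.
Slice 1: Δl = 2.8/cos(-6.2°) = 2.816 m; N'_1 = 70·cos(-6.2°) = 69.6; c'Δl = 10.98; W sinα = -7.6
Slice 2: Δl = 2.2/cos5.1° = 2.209 m; N'_2 = 136·cos5.1° = 135.5; c'Δl = 8.61; W sinα = 12.1
Slice 3: Δl = 1.9/cos14.4° = 1.962 m; N'_3 = 161·cos14.4° = 155.9; c'Δl = 7.65; W sinα = 40.0
Slice 4: Δl = 1.5/cos22.5° = 1.624 m; N'_4 = 147·cos22.5° = 135.8; c'Δl = 6.33; W sinα = 56.3
Slice 5: Δl = 1.3/cos29.5° = 1.494 m; N'_5 = 125·cos29.5° = 108.8; c'Δl = 5.83; W sinα = 61.6
Slice 6: Δl = 2.4/cos39.7° = 3.119 m; N'_6 = 168·cos39.7° = 129.3; c'Δl = 12.17; W sinα = 107.3
Slice 7: Δl = 1.7/cos53.1° = 2.831 m; N'_7 = 45·cos53.1° = 27.0; c'Δl = 11.04; W sinα = 36.0
Σc'Δl = 62.6 kN/m; ΣN' = 761.9 kN/m; ΣW sinα = 305.7 kN/m
Resisting = 62.6 + 761.9·tan27.9° = 62.6 + 403.4 = 466.0 kN/m
FS = 466.0 / 305.7 = 1.525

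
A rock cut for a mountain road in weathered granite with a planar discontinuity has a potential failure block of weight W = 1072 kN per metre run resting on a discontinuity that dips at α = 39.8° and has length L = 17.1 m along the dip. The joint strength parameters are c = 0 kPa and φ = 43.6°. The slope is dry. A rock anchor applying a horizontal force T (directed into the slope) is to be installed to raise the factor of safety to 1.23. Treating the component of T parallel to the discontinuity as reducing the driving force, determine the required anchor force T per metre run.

Resolving forces along and normal to the sliding plane, with the horizontal anchor force T adding T·sinα to the effective normal force and T·cosα acting up the plane against the driving force:
FS = [cL + (W cosα + T sinα) tanφ] / [W sinα − T cosα]
Without the anchor: N' = 823.6 kN/m, driving T_d = 686.2 kN/m, resisting R = 0·17.1 + 823.6·tan43.6° = 784.3 kN/m, FS = 1.14.
Setting FS = 1.23 and solving for T:
1.23·(686.2 − T cos39.8°) = 784.3 + T sin39.8°·tan43.6°
T·(sin39.8°·tan43.6° + 1.23·cos39.8°) = 1.23·686.2 − 784.3
T·(0.6401·0.9523 + 1.23·0.7683) = 844.0 − 784.3 = 59.7
T·1.5546 = 59.7
T = 38.4 kN/m

T = 38 kN/m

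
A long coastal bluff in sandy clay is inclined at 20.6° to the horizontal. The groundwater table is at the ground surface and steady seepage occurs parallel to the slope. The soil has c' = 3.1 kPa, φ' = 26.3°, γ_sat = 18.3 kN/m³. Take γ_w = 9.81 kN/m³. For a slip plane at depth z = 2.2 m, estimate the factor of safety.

With seepage parallel to the slope and the water table at the surface, the effective normal stress on the slip plane uses the buoyant unit weight γ' = γ_sat − γ_w while the driving shear stress uses γ_sat:
FS = [c' + γ' z cos²β tanφ'] / [γ_sat z sinβ cosβ]
γ' = 18.3 − 9.81 = 8.49 kN/m³
Numerator = 3.1 + 8.49·2.2·cos²20.6°·tan26.3° = 3.1 + 8.49·2.2·0.8762·0.4942 = 11.188 kPa
Denominator = 18.3·2.2·sin20.6°·cos20.6° = 18.3·2.2·0.3518·0.9361 = 13.259 kPa
FS = 11.188 / 13.259 = 0.844

FS = 0.84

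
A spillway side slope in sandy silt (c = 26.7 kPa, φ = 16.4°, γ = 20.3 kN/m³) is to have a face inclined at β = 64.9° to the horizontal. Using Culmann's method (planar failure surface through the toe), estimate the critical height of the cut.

H_c = 13.55 m

Culmann's analysis gives the critical failure plane at α_cr = (β + φ)/2 = (64.9 + 16.4)/2 = 40.7°, and the critical height
H_c = (4c/γ) · sinβ cosφ / [1 − cos(β − φ)]
    = (4·26.7/20.3) · sin64.9°·cos16.4° / [1 − cos(48.5°)]
    = 5.261 · 0.9056·0.9593 / [1 − 0.6626]
    = 5.261 · 0.8687 / 0.3374
    = 13.55 m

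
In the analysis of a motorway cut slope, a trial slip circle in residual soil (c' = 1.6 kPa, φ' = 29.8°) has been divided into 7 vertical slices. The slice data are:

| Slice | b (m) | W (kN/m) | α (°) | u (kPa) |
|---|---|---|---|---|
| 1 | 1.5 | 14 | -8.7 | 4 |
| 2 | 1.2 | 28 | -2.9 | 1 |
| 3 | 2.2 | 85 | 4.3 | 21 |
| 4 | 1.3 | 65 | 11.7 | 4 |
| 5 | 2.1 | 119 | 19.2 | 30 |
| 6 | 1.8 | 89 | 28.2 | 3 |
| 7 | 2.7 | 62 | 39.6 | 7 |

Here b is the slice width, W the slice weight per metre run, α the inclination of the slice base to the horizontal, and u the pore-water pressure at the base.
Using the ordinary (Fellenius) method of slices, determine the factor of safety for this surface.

FS = 1.31

Ordinary method of slices: FS = Σ[c'·Δl_i + (W_i cosα_i − u_i·Δl_i)·tanφ'] / Σ W_i sinα_i, with Δl_i = b_i / cosα_i.
Slice 1: Δl = 1.5/cos(-8.7°) = 1.517 m; N'_1 = 14·cos(-8.7°) − 4·1.517 = 7.8; c'Δl = 2.43; W sinα = -2.1
Slice 2: Δl = 1.2/cos(-2.9°) = 1.202 m; N'_2 = 28·cos(-2.9°) − 1·1.202 = 26.8; c'Δl = 1.92; W sinα = -1.4
Slice 3: Δl = 2.2/cos4.3° = 2.206 m; N'_3 = 85·cos4.3° − 21·2.206 = 38.4; c'Δl = 3.53; W sinα = 6.4
Slice 4: Δl = 1.3/cos11.7° = 1.328 m; N'_4 = 65·cos11.7° − 4·1.328 = 58.3; c'Δl = 2.12; W sinα = 13.2
Slice 5: Δl = 2.1/cos19.2° = 2.224 m; N'_5 = 119·cos19.2° − 30·2.224 = 45.7; c'Δl = 3.56; W sinα = 39.1
Slice 6: Δl = 1.8/cos28.2° = 2.042 m; N'_6 = 89·cos28.2° − 3·2.042 = 72.3; c'Δl = 3.27; W sinα = 42.1
Slice 7: Δl = 2.7/cos39.6° = 3.504 m; N'_7 = 62·cos39.6° − 7·3.504 = 23.2; c'Δl = 5.61; W sinα = 39.5
Σc'Δl = 22.4 kN/m; ΣN' = 272.5 kN/m; ΣW sinα = 136.7 kN/m
Resisting = 22.4 + 272.5·tan29.8° = 22.4 + 156.1 = 178.5 kN/m
FS = 178.5 / 136.7 = 1.306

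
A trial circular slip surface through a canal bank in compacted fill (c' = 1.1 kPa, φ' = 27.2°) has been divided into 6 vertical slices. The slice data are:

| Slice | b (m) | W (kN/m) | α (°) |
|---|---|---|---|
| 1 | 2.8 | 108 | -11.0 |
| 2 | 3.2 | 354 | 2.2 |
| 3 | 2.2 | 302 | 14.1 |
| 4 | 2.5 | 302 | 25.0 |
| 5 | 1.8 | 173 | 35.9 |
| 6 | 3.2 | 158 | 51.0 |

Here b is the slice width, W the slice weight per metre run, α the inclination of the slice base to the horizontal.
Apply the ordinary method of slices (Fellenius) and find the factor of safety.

Ordinary method of slices: FS = Σ[c'·Δl_i + (W_i cosα_i)·tanφ'] / Σ W_i sinα_i, with Δl_i = b_i / cosα_i.
Slice 1: Δl = 2.8/cos(-11.0°) = 2.852 m; N'_1 = 108·cos(-11.0°) = 106.0; c'Δl = 3.14; W sinα = -20.6
Slice 2: Δl = 3.2/cos2.2° = 3.202 m; N'_2 = 354·cos2.2° = 353.7; c'Δl = 3.52; W sinα = 13.6
Slice 3: Δl = 2.2/cos14.1° = 2.268 m; N'_3 = 302·cos14.1° = 292.9; c'Δl = 2.50; W sinα = 73.6
Slice 4: Δl = 2.5/cos25.0° = 2.758 m; N'_4 = 302·cos25.0° = 273.7; c'Δl = 3.03; W sinα = 127.6
Slice 5: Δl = 1.8/cos35.9° = 2.222 m; N'_5 = 173·cos35.9° = 140.1; c'Δl = 2.44; W sinα = 101.4
Slice 6: Δl = 3.2/cos51.0° = 5.085 m; N'_6 = 158·cos51.0° = 99.4; c'Δl = 5.59; W sinα = 122.8
Σc'Δl = 20.2 kN/m; ΣN' = 1265.9 kN/m; ΣW sinα = 418.4 kN/m
Resisting = 20.2 + 1265.9·tan27.2° = 20.2 + 650.6 = 670.8 kN/m
FS = 670.8 / 418.4 = 1.603

FS = 1.60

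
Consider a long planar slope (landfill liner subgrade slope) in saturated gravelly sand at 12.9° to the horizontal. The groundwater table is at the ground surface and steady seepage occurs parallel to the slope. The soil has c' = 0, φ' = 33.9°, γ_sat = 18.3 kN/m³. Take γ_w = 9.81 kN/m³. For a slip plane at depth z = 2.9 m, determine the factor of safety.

With seepage parallel to the slope and the water table at the surface, the effective normal stress on the slip plane uses the buoyant unit weight γ' = γ_sat − γ_w while the driving shear stress uses γ_sat:
FS = [c' + γ' z cos²β tanφ'] / [γ_sat z sinβ cosβ]
(For c' = 0 this reduces to FS = (γ'/γ_sat)·tanφ'/tanβ.)
γ' = 18.3 − 9.81 = 8.49 kN/m³
Numerator = 0.0 + 8.49·2.9·cos²12.9°·tan33.9° = 0.0 + 8.49·2.9·0.9502·0.6720 = 15.720 kPa
Denominator = 18.3·2.9·sin12.9°·cos12.9° = 18.3·2.9·0.2233·0.9748 = 11.549 kPa
FS = 15.720 / 11.549 = 1.361

FS = 1.36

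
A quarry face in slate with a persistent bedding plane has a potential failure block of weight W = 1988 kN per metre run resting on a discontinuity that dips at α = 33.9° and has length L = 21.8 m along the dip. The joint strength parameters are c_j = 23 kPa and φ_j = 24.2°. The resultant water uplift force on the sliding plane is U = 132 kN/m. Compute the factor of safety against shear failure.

Resolving the block weight along and normal to the plane and applying the Mohr–Coulomb strength on the joint:
N' = W cosα − U = 1988·cos33.9° − 132 = 1518.1 kN/m
Driving force T = W sinα = 1988·sin33.9° = 1108.8 kN/m
Resisting force R = c_j·L + N'·tanφ_j = 23·21.8 + 1518.1·tan24.2° = 501.4 + 682.2 = 1183.6 kN/m
FS = R / T = 1183.6 / 1108.8 = 1.068

FS = 1.07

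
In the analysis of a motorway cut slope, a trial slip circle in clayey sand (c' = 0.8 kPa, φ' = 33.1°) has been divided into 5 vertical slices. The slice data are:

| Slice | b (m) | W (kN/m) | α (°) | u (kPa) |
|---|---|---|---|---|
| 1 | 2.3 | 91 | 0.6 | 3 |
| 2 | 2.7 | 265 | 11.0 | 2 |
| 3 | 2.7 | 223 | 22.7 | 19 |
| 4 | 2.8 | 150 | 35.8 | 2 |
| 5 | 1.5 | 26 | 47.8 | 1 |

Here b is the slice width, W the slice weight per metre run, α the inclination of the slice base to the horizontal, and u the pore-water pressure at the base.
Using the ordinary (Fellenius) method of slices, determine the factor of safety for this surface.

FS = 1.69

Ordinary method of slices: FS = Σ[c'·Δl_i + (W_i cosα_i − u_i·Δl_i)·tanφ'] / Σ W_i sinα_i, with Δl_i = b_i / cosα_i.
Slice 1: Δl = 2.3/cos0.6° = 2.300 m; N'_1 = 91·cos0.6° − 3·2.300 = 84.1; c'Δl = 1.84; W sinα = 1.0
Slice 2: Δl = 2.7/cos11.0° = 2.751 m; N'_2 = 265·cos11.0° − 2·2.751 = 254.6; c'Δl = 2.20; W sinα = 50.6
Slice 3: Δl = 2.7/cos22.7° = 2.927 m; N'_3 = 223·cos22.7° − 19·2.927 = 150.1; c'Δl = 2.34; W sinα = 86.1
Slice 4: Δl = 2.8/cos35.8° = 3.452 m; N'_4 = 150·cos35.8° − 2·3.452 = 114.8; c'Δl = 2.76; W sinα = 87.7
Slice 5: Δl = 1.5/cos47.8° = 2.233 m; N'_5 = 26·cos47.8° − 1·2.233 = 15.2; c'Δl = 1.79; W sinα = 19.3
Σc'Δl = 10.9 kN/m; ΣN' = 618.8 kN/m; ΣW sinα = 244.6 kN/m
Resisting = 10.9 + 618.8·tan33.1° = 10.9 + 403.4 = 414.3 kN/m
FS = 414.3 / 244.6 = 1.694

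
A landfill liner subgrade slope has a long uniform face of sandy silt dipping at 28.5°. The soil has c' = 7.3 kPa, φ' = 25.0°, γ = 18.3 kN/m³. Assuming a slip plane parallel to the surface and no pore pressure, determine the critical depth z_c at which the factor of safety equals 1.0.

z_c = 6.74 m

Setting FS = 1.00 in FS = [c' + γz cos²β tanφ'] / [γz sinβ cosβ] and solving for z:
z = c' / [γ cosβ (FS·sinβ − cosβ·tanφ')]
  = 7.3 / [18.3·cos28.5°·(1.00·sin28.5° − cos28.5°·tan25.0°)]
  = 7.3 / [18.3·0.8788·(1.00·0.4772 − 0.8788·0.4663)]
  = 7.3 / 1.0833 = 6.739 m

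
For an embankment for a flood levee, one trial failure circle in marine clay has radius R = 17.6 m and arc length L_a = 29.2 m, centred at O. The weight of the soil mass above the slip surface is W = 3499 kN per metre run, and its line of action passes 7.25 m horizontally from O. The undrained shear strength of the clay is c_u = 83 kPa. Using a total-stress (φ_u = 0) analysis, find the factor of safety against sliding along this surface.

FS = 1.68

Taking moments about the centre O, the resisting moment is provided by the undrained shear strength acting along the arc:
M_R = c_u·L_a·R = 83·29.20·17.6 = 42655.4 kN·m/m
M_D = W·d = 3499·7.25 = 25367.8 kN·m/m
FS = M_R / M_D = 42655.4 / 25367.8 = 1.681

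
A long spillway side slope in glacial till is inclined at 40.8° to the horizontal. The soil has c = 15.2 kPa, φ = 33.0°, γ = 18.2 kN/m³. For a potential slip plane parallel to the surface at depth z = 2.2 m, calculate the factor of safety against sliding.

For an infinite slope with a slip plane parallel to the surface (no pore pressure): FS = [c + γz cos²β tanφ] / [γz sinβ cosβ].
γz = 18.2·2.2 = 40.04 kN/m²
Numerator = 15.2 + 40.04·cos²40.8°·tan33.0° = 15.2 + 40.04·0.5730·0.6494 = 30.100 kPa
Denominator = 40.04·sin40.8°·cos40.8° = 40.04·0.6534·0.7570 = 19.805 kPa
FS = 30.100 / 19.805 = 1.520

FS = 1.52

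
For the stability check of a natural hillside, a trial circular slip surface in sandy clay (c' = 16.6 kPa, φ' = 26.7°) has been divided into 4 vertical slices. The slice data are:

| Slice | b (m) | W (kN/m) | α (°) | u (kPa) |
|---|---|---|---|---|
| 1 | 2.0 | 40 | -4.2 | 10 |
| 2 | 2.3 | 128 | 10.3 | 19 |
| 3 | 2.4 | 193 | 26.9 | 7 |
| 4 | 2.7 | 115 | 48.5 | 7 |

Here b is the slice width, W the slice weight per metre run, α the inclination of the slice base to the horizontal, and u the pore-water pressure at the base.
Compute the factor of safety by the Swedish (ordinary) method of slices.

Ordinary method of slices: FS = Σ[c'·Δl_i + (W_i cosα_i − u_i·Δl_i)·tanφ'] / Σ W_i sinα_i, with Δl_i = b_i / cosα_i.
Slice 1: Δl = 2.0/cos(-4.2°) = 2.005 m; N'_1 = 40·cos(-4.2°) − 10·2.005 = 19.8; c'Δl = 33.29; W sinα = -2.9
Slice 2: Δl = 2.3/cos10.3° = 2.338 m; N'_2 = 128·cos10.3° − 19·2.338 = 81.5; c'Δl = 38.81; W sinα = 22.9
Slice 3: Δl = 2.4/cos26.9° = 2.691 m; N'_3 = 193·cos26.9° − 7·2.691 = 153.3; c'Δl = 44.67; W sinα = 87.3
Slice 4: Δl = 2.7/cos48.5° = 4.075 m; N'_4 = 115·cos48.5° − 7·4.075 = 47.7; c'Δl = 67.64; W sinα = 86.1
Σc'Δl = 184.4 kN/m; ΣN' = 302.3 kN/m; ΣW sinα = 193.4 kN/m
Resisting = 184.4 + 302.3·tan26.7° = 184.4 + 152.0 = 336.5 kN/m
FS = 336.5 / 193.4 = 1.740

FS = 1.74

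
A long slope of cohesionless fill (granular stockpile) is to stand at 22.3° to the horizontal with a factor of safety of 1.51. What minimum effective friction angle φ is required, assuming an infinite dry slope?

FS = tanφ/tanβ ⇒ tanφ = FS · tanβ = 1.51 · tan22.3° = 0.6193
φ = arctan(0.6193) = 31.77°

φ = 31.8°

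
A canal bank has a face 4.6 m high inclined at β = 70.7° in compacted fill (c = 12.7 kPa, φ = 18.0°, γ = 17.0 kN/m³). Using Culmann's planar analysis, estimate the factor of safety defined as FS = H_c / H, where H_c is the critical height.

FS = 1.48

H_c = (4c/γ) · sinβ cosφ / [1 − cos(β − φ)]
    = (4·12.7/17.0) · sin70.7°·cos18.0° / [1 − cos52.7°]
    = 2.988 · 0.8976 / 0.3940 = 6.81 m
FS = H_c / H = 6.81 / 4.6 = 1.480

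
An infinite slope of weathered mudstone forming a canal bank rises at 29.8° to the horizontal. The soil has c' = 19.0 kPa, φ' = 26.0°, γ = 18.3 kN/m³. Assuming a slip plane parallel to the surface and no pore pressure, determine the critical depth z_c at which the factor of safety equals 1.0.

Setting FS = 1.00 in FS = [c' + γz cos²β tanφ'] / [γz sinβ cosβ] and solving for z:
z = c' / [γ cosβ (FS·sinβ − cosβ·tanφ')]
  = 19.0 / [18.3·cos29.8°·(1.00·sin29.8° − cos29.8°·tan26.0°)]
  = 19.0 / [18.3·0.8678·(1.00·0.4970 − 0.8678·0.4877)]
  = 19.0 / 1.1709 = 16.226 m

z_c = 16.23 m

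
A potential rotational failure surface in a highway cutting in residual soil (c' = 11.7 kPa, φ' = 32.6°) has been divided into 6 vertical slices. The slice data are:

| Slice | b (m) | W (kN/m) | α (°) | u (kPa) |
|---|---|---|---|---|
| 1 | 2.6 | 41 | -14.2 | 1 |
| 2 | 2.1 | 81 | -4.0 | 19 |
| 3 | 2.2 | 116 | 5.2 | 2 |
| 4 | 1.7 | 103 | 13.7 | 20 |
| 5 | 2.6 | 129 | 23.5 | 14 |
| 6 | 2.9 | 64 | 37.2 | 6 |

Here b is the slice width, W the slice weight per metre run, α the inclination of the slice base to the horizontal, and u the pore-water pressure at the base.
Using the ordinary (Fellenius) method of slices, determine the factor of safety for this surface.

Ordinary method of slices: FS = Σ[c'·Δl_i + (W_i cosα_i − u_i·Δl_i)·tanφ'] / Σ W_i sinα_i, with Δl_i = b_i / cosα_i.
Slice 1: Δl = 2.6/cos(-14.2°) = 2.682 m; N'_1 = 41·cos(-14.2°) − 1·2.682 = 37.1; c'Δl = 31.38; W sinα = -10.1
Slice 2: Δl = 2.1/cos(-4.0°) = 2.105 m; N'_2 = 81·cos(-4.0°) − 19·2.105 = 40.8; c'Δl = 24.63; W sinα = -5.7
Slice 3: Δl = 2.2/cos5.2° = 2.209 m; N'_3 = 116·cos5.2° − 2·2.209 = 111.1; c'Δl = 25.85; W sinα = 10.5
Slice 4: Δl = 1.7/cos13.7° = 1.750 m; N'_4 = 103·cos13.7° − 20·1.750 = 65.1; c'Δl = 20.47; W sinα = 24.4
Slice 5: Δl = 2.6/cos23.5° = 2.835 m; N'_5 = 129·cos23.5° − 14·2.835 = 78.6; c'Δl = 33.17; W sinα = 51.4
Slice 6: Δl = 2.9/cos37.2° = 3.641 m; N'_6 = 64·cos37.2° − 6·3.641 = 29.1; c'Δl = 42.60; W sinα = 38.7
Σc'Δl = 178.1 kN/m; ΣN' = 361.8 kN/m; ΣW sinα = 109.3 kN/m
Resisting = 178.1 + 361.8·tan32.6° = 178.1 + 231.4 = 409.5 kN/m
FS = 409.5 / 109.3 = 3.745

FS = 3.75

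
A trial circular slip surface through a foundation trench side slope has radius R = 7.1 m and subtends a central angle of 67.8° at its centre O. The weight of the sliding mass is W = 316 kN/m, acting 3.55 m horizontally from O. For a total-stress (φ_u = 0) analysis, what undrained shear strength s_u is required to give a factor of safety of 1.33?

FS = s_u·L_a·R / (W·d), so s_u = FS·W·d / (L_a·R).
Arc length L_a = R·θ = 7.1·(67.8°·π/180) = 7.1·1.1833 = 8.40 m
s_u = 1.33·316·3.55 / (8.40·7.1) = 1492.0 / 59.65 = 25.01 kPa

s_u = 25.0 kPa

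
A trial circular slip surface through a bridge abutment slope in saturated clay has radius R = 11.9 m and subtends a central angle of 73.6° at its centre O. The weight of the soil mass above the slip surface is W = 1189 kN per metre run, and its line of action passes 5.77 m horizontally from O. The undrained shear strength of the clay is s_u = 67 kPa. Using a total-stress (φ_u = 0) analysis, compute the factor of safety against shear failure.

FS = 1.78

Taking moments about the centre O, the resisting moment is provided by the undrained shear strength acting along the arc:
Arc length L_a = R·θ = 11.9·(73.6°·π/180) = 11.9·1.2846 = 15.29 m
M_R = s_u·L_a·R = 67·15.29·11.9 = 12187.8 kN·m/m
M_D = W·d = 1189·5.77 = 6860.5 kN·m/m
FS = M_R / M_D = 12187.8 / 6860.5 = 1.777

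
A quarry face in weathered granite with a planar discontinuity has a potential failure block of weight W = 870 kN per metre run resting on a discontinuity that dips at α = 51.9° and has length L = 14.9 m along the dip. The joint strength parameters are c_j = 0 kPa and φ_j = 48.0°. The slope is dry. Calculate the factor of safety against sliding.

Resolving the block weight along and normal to the plane and applying the Mohr–Coulomb strength on the joint:
N' = W cosα = 870·cos51.9° = 536.8 kN/m
Driving force T = W sinα = 870·sin51.9° = 684.6 kN/m
Resisting force R = c_j·L + N'·tanφ_j = 0·14.9 + 536.8·tan48.0° = 0.0 + 596.2 = 596.2 kN/m
FS = R / T = 596.2 / 684.6 = 0.871

FS = 0.87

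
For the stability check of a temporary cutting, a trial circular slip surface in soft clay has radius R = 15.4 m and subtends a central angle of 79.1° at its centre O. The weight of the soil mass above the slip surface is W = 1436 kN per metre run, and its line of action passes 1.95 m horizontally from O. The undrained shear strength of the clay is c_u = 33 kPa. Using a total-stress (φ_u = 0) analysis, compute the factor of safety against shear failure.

FS = 3.86

Taking moments about the centre O, the resisting moment is provided by the undrained shear strength acting along the arc:
Arc length L_a = R·θ = 15.4·(79.1°·π/180) = 15.4·1.3806 = 21.26 m
M_R = c_u·L_a·R = 33·21.26·15.4 = 10804.6 kN·m/m
M_D = W·d = 1436·1.95 = 2800.2 kN·m/m
FS = M_R / M_D = 10804.6 / 2800.2 = 3.859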